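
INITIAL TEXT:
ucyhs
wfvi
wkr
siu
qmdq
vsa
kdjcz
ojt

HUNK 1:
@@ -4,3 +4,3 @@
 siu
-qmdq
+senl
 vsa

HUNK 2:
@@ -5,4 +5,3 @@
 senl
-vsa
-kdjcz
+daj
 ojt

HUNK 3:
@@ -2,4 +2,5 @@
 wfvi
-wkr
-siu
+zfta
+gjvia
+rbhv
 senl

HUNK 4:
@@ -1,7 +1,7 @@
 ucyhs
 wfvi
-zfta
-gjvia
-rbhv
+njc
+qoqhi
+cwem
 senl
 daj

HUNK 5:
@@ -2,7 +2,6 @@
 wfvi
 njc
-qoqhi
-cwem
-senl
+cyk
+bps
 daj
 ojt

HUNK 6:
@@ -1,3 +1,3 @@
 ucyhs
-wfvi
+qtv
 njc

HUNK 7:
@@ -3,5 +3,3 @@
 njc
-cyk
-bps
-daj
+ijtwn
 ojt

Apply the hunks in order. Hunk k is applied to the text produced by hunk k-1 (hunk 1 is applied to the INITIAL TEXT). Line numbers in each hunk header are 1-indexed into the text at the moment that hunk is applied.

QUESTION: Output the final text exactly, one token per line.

Hunk 1: at line 4 remove [qmdq] add [senl] -> 8 lines: ucyhs wfvi wkr siu senl vsa kdjcz ojt
Hunk 2: at line 5 remove [vsa,kdjcz] add [daj] -> 7 lines: ucyhs wfvi wkr siu senl daj ojt
Hunk 3: at line 2 remove [wkr,siu] add [zfta,gjvia,rbhv] -> 8 lines: ucyhs wfvi zfta gjvia rbhv senl daj ojt
Hunk 4: at line 1 remove [zfta,gjvia,rbhv] add [njc,qoqhi,cwem] -> 8 lines: ucyhs wfvi njc qoqhi cwem senl daj ojt
Hunk 5: at line 2 remove [qoqhi,cwem,senl] add [cyk,bps] -> 7 lines: ucyhs wfvi njc cyk bps daj ojt
Hunk 6: at line 1 remove [wfvi] add [qtv] -> 7 lines: ucyhs qtv njc cyk bps daj ojt
Hunk 7: at line 3 remove [cyk,bps,daj] add [ijtwn] -> 5 lines: ucyhs qtv njc ijtwn ojt

Answer: ucyhs
qtv
njc
ijtwn
ojt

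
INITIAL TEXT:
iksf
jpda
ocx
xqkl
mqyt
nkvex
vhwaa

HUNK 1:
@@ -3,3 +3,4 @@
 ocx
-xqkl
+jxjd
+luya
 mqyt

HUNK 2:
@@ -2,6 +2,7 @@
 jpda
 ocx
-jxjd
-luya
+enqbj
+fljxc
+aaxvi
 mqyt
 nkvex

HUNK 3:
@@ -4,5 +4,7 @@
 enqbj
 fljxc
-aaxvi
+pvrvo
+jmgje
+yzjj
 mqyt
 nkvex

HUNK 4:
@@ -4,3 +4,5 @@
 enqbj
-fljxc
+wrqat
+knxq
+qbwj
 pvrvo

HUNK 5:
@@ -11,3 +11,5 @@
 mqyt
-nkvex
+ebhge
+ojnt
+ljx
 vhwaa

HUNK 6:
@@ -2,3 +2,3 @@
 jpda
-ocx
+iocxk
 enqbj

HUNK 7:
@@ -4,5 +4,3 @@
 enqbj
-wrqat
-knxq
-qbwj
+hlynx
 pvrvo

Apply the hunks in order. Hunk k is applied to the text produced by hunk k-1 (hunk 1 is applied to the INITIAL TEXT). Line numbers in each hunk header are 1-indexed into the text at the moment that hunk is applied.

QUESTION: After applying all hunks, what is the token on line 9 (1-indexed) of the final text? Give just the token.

Hunk 1: at line 3 remove [xqkl] add [jxjd,luya] -> 8 lines: iksf jpda ocx jxjd luya mqyt nkvex vhwaa
Hunk 2: at line 2 remove [jxjd,luya] add [enqbj,fljxc,aaxvi] -> 9 lines: iksf jpda ocx enqbj fljxc aaxvi mqyt nkvex vhwaa
Hunk 3: at line 4 remove [aaxvi] add [pvrvo,jmgje,yzjj] -> 11 lines: iksf jpda ocx enqbj fljxc pvrvo jmgje yzjj mqyt nkvex vhwaa
Hunk 4: at line 4 remove [fljxc] add [wrqat,knxq,qbwj] -> 13 lines: iksf jpda ocx enqbj wrqat knxq qbwj pvrvo jmgje yzjj mqyt nkvex vhwaa
Hunk 5: at line 11 remove [nkvex] add [ebhge,ojnt,ljx] -> 15 lines: iksf jpda ocx enqbj wrqat knxq qbwj pvrvo jmgje yzjj mqyt ebhge ojnt ljx vhwaa
Hunk 6: at line 2 remove [ocx] add [iocxk] -> 15 lines: iksf jpda iocxk enqbj wrqat knxq qbwj pvrvo jmgje yzjj mqyt ebhge ojnt ljx vhwaa
Hunk 7: at line 4 remove [wrqat,knxq,qbwj] add [hlynx] -> 13 lines: iksf jpda iocxk enqbj hlynx pvrvo jmgje yzjj mqyt ebhge ojnt ljx vhwaa
Final line 9: mqyt

Answer: mqyt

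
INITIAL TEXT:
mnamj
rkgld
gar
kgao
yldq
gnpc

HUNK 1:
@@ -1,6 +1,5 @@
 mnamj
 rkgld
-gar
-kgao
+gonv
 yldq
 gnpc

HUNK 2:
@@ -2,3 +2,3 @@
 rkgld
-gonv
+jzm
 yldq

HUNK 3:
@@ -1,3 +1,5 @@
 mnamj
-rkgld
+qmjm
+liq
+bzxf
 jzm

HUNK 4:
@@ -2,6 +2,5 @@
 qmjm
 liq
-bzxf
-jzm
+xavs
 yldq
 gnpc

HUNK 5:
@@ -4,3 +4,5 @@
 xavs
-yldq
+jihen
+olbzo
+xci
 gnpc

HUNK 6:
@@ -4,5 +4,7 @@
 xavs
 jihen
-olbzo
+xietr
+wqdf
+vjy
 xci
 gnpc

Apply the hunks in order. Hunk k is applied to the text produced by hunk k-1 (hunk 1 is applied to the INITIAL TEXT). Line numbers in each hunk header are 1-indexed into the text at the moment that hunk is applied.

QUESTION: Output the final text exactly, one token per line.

Answer: mnamj
qmjm
liq
xavs
jihen
xietr
wqdf
vjy
xci
gnpc

Derivation:
Hunk 1: at line 1 remove [gar,kgao] add [gonv] -> 5 lines: mnamj rkgld gonv yldq gnpc
Hunk 2: at line 2 remove [gonv] add [jzm] -> 5 lines: mnamj rkgld jzm yldq gnpc
Hunk 3: at line 1 remove [rkgld] add [qmjm,liq,bzxf] -> 7 lines: mnamj qmjm liq bzxf jzm yldq gnpc
Hunk 4: at line 2 remove [bzxf,jzm] add [xavs] -> 6 lines: mnamj qmjm liq xavs yldq gnpc
Hunk 5: at line 4 remove [yldq] add [jihen,olbzo,xci] -> 8 lines: mnamj qmjm liq xavs jihen olbzo xci gnpc
Hunk 6: at line 4 remove [olbzo] add [xietr,wqdf,vjy] -> 10 lines: mnamj qmjm liq xavs jihen xietr wqdf vjy xci gnpc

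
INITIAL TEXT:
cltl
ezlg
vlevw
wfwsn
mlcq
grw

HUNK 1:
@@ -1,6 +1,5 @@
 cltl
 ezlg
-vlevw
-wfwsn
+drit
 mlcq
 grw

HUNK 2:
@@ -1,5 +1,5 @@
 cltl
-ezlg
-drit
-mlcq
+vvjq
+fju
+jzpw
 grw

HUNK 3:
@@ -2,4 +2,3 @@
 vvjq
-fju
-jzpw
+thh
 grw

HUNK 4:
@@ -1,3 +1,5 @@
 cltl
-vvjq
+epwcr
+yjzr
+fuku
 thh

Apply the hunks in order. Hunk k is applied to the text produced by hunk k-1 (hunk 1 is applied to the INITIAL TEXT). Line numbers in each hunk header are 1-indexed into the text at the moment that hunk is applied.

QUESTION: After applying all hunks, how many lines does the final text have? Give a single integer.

Answer: 6

Derivation:
Hunk 1: at line 1 remove [vlevw,wfwsn] add [drit] -> 5 lines: cltl ezlg drit mlcq grw
Hunk 2: at line 1 remove [ezlg,drit,mlcq] add [vvjq,fju,jzpw] -> 5 lines: cltl vvjq fju jzpw grw
Hunk 3: at line 2 remove [fju,jzpw] add [thh] -> 4 lines: cltl vvjq thh grw
Hunk 4: at line 1 remove [vvjq] add [epwcr,yjzr,fuku] -> 6 lines: cltl epwcr yjzr fuku thh grw
Final line count: 6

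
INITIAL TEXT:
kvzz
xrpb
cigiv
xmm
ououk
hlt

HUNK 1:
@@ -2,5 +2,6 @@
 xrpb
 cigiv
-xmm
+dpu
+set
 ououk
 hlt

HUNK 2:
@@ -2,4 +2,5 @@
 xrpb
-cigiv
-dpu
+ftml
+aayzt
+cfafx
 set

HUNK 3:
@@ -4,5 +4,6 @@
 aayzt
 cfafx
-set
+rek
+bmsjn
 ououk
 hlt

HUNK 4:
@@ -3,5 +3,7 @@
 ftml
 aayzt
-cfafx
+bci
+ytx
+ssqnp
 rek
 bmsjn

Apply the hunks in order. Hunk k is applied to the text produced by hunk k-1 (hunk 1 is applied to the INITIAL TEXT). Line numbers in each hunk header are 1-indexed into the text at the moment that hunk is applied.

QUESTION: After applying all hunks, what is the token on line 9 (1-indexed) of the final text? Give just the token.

Answer: bmsjn

Derivation:
Hunk 1: at line 2 remove [xmm] add [dpu,set] -> 7 lines: kvzz xrpb cigiv dpu set ououk hlt
Hunk 2: at line 2 remove [cigiv,dpu] add [ftml,aayzt,cfafx] -> 8 lines: kvzz xrpb ftml aayzt cfafx set ououk hlt
Hunk 3: at line 4 remove [set] add [rek,bmsjn] -> 9 lines: kvzz xrpb ftml aayzt cfafx rek bmsjn ououk hlt
Hunk 4: at line 3 remove [cfafx] add [bci,ytx,ssqnp] -> 11 lines: kvzz xrpb ftml aayzt bci ytx ssqnp rek bmsjn ououk hlt
Final line 9: bmsjn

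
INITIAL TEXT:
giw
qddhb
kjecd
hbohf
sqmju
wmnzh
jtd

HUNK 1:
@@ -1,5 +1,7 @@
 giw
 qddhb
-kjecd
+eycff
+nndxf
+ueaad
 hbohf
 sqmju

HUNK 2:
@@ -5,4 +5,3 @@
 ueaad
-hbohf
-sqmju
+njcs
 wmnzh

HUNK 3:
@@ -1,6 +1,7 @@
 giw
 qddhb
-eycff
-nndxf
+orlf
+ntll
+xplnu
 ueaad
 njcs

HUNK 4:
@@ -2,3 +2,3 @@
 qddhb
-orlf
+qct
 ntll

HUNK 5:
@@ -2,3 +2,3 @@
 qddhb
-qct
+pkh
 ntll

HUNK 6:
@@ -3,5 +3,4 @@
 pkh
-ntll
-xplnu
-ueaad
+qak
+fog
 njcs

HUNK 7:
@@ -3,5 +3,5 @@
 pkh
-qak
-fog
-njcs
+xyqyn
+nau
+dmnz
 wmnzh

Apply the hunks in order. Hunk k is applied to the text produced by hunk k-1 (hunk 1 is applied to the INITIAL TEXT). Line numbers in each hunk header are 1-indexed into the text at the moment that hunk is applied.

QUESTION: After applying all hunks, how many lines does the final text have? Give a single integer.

Hunk 1: at line 1 remove [kjecd] add [eycff,nndxf,ueaad] -> 9 lines: giw qddhb eycff nndxf ueaad hbohf sqmju wmnzh jtd
Hunk 2: at line 5 remove [hbohf,sqmju] add [njcs] -> 8 lines: giw qddhb eycff nndxf ueaad njcs wmnzh jtd
Hunk 3: at line 1 remove [eycff,nndxf] add [orlf,ntll,xplnu] -> 9 lines: giw qddhb orlf ntll xplnu ueaad njcs wmnzh jtd
Hunk 4: at line 2 remove [orlf] add [qct] -> 9 lines: giw qddhb qct ntll xplnu ueaad njcs wmnzh jtd
Hunk 5: at line 2 remove [qct] add [pkh] -> 9 lines: giw qddhb pkh ntll xplnu ueaad njcs wmnzh jtd
Hunk 6: at line 3 remove [ntll,xplnu,ueaad] add [qak,fog] -> 8 lines: giw qddhb pkh qak fog njcs wmnzh jtd
Hunk 7: at line 3 remove [qak,fog,njcs] add [xyqyn,nau,dmnz] -> 8 lines: giw qddhb pkh xyqyn nau dmnz wmnzh jtd
Final line count: 8

Answer: 8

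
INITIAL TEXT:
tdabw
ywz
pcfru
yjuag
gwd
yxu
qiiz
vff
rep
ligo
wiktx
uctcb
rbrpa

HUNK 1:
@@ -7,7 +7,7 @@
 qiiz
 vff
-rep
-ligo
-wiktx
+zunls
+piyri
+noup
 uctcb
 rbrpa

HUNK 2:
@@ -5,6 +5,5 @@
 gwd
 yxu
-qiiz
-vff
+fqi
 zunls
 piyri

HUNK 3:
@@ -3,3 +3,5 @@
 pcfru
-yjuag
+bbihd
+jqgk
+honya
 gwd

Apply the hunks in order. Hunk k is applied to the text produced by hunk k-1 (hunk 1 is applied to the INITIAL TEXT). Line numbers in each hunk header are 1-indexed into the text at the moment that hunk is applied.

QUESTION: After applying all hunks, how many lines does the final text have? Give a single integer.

Answer: 14

Derivation:
Hunk 1: at line 7 remove [rep,ligo,wiktx] add [zunls,piyri,noup] -> 13 lines: tdabw ywz pcfru yjuag gwd yxu qiiz vff zunls piyri noup uctcb rbrpa
Hunk 2: at line 5 remove [qiiz,vff] add [fqi] -> 12 lines: tdabw ywz pcfru yjuag gwd yxu fqi zunls piyri noup uctcb rbrpa
Hunk 3: at line 3 remove [yjuag] add [bbihd,jqgk,honya] -> 14 lines: tdabw ywz pcfru bbihd jqgk honya gwd yxu fqi zunls piyri noup uctcb rbrpa
Final line count: 14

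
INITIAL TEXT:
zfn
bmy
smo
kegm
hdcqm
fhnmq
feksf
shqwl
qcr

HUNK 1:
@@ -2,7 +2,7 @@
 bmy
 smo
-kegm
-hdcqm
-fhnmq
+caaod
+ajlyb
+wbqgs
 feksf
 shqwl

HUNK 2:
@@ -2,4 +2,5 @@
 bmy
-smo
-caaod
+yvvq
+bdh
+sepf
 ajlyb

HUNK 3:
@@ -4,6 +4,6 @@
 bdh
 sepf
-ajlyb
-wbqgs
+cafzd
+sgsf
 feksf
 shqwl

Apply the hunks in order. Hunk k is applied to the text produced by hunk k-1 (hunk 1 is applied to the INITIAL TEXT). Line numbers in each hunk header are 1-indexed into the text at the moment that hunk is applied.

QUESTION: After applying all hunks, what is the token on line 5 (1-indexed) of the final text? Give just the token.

Answer: sepf

Derivation:
Hunk 1: at line 2 remove [kegm,hdcqm,fhnmq] add [caaod,ajlyb,wbqgs] -> 9 lines: zfn bmy smo caaod ajlyb wbqgs feksf shqwl qcr
Hunk 2: at line 2 remove [smo,caaod] add [yvvq,bdh,sepf] -> 10 lines: zfn bmy yvvq bdh sepf ajlyb wbqgs feksf shqwl qcr
Hunk 3: at line 4 remove [ajlyb,wbqgs] add [cafzd,sgsf] -> 10 lines: zfn bmy yvvq bdh sepf cafzd sgsf feksf shqwl qcr
Final line 5: sepf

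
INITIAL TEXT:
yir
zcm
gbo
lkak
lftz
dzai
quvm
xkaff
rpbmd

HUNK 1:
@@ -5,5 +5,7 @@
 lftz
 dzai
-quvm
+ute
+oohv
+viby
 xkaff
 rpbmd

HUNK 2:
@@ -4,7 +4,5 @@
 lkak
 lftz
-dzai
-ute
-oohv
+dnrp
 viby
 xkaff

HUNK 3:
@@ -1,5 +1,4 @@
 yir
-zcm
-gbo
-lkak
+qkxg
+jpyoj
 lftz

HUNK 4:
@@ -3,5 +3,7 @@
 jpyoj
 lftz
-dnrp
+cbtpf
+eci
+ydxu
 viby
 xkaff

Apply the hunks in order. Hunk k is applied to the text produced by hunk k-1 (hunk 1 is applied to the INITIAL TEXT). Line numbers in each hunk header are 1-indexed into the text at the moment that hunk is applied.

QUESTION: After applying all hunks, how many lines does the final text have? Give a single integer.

Hunk 1: at line 5 remove [quvm] add [ute,oohv,viby] -> 11 lines: yir zcm gbo lkak lftz dzai ute oohv viby xkaff rpbmd
Hunk 2: at line 4 remove [dzai,ute,oohv] add [dnrp] -> 9 lines: yir zcm gbo lkak lftz dnrp viby xkaff rpbmd
Hunk 3: at line 1 remove [zcm,gbo,lkak] add [qkxg,jpyoj] -> 8 lines: yir qkxg jpyoj lftz dnrp viby xkaff rpbmd
Hunk 4: at line 3 remove [dnrp] add [cbtpf,eci,ydxu] -> 10 lines: yir qkxg jpyoj lftz cbtpf eci ydxu viby xkaff rpbmd
Final line count: 10

Answer: 10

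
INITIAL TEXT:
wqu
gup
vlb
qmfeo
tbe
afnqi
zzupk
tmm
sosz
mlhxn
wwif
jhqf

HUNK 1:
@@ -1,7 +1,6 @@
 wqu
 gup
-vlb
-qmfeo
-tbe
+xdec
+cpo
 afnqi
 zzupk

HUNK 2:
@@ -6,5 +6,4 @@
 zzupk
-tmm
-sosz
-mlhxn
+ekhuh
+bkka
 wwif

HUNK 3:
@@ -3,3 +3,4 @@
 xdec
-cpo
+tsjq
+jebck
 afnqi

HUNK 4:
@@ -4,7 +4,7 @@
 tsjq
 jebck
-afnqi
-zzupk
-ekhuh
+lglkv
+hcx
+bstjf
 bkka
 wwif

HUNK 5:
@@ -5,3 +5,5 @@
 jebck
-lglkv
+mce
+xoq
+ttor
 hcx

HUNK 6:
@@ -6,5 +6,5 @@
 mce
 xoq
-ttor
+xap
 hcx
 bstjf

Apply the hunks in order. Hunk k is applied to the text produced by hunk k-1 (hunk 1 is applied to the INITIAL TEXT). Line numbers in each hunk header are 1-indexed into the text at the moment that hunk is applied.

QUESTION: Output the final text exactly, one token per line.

Hunk 1: at line 1 remove [vlb,qmfeo,tbe] add [xdec,cpo] -> 11 lines: wqu gup xdec cpo afnqi zzupk tmm sosz mlhxn wwif jhqf
Hunk 2: at line 6 remove [tmm,sosz,mlhxn] add [ekhuh,bkka] -> 10 lines: wqu gup xdec cpo afnqi zzupk ekhuh bkka wwif jhqf
Hunk 3: at line 3 remove [cpo] add [tsjq,jebck] -> 11 lines: wqu gup xdec tsjq jebck afnqi zzupk ekhuh bkka wwif jhqf
Hunk 4: at line 4 remove [afnqi,zzupk,ekhuh] add [lglkv,hcx,bstjf] -> 11 lines: wqu gup xdec tsjq jebck lglkv hcx bstjf bkka wwif jhqf
Hunk 5: at line 5 remove [lglkv] add [mce,xoq,ttor] -> 13 lines: wqu gup xdec tsjq jebck mce xoq ttor hcx bstjf bkka wwif jhqf
Hunk 6: at line 6 remove [ttor] add [xap] -> 13 lines: wqu gup xdec tsjq jebck mce xoq xap hcx bstjf bkka wwif jhqf

Answer: wqu
gup
xdec
tsjq
jebck
mce
xoq
xap
hcx
bstjf
bkka
wwif
jhqf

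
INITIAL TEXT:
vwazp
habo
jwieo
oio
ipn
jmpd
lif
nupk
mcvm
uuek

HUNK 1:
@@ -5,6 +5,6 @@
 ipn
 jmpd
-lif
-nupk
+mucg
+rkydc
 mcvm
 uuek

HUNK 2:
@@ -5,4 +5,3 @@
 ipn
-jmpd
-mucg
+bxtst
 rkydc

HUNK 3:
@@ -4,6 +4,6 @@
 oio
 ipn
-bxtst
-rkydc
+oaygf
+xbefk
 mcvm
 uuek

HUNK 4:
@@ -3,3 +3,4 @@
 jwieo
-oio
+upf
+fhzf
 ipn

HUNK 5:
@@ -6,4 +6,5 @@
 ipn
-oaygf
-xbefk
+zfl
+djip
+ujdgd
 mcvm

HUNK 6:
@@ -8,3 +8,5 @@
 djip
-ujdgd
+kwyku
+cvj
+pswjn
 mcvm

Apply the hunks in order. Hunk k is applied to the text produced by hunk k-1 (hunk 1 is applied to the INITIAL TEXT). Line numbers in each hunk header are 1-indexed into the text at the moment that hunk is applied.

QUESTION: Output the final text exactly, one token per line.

Hunk 1: at line 5 remove [lif,nupk] add [mucg,rkydc] -> 10 lines: vwazp habo jwieo oio ipn jmpd mucg rkydc mcvm uuek
Hunk 2: at line 5 remove [jmpd,mucg] add [bxtst] -> 9 lines: vwazp habo jwieo oio ipn bxtst rkydc mcvm uuek
Hunk 3: at line 4 remove [bxtst,rkydc] add [oaygf,xbefk] -> 9 lines: vwazp habo jwieo oio ipn oaygf xbefk mcvm uuek
Hunk 4: at line 3 remove [oio] add [upf,fhzf] -> 10 lines: vwazp habo jwieo upf fhzf ipn oaygf xbefk mcvm uuek
Hunk 5: at line 6 remove [oaygf,xbefk] add [zfl,djip,ujdgd] -> 11 lines: vwazp habo jwieo upf fhzf ipn zfl djip ujdgd mcvm uuek
Hunk 6: at line 8 remove [ujdgd] add [kwyku,cvj,pswjn] -> 13 lines: vwazp habo jwieo upf fhzf ipn zfl djip kwyku cvj pswjn mcvm uuek

Answer: vwazp
habo
jwieo
upf
fhzf
ipn
zfl
djip
kwyku
cvj
pswjn
mcvm
uuek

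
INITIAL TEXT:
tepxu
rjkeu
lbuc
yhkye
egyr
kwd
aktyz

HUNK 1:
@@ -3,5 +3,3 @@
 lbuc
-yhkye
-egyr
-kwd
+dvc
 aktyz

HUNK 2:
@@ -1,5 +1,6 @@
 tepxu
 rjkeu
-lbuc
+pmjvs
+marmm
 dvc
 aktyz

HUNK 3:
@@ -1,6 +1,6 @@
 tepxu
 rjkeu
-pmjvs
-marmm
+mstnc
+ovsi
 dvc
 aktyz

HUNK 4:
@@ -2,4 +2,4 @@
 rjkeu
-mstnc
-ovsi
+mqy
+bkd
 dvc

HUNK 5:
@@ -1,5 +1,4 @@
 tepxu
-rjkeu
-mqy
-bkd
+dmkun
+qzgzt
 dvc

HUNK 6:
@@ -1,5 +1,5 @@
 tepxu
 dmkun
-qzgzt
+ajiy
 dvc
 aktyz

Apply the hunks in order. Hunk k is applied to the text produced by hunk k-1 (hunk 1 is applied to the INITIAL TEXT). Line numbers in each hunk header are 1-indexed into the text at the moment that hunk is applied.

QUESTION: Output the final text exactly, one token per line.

Answer: tepxu
dmkun
ajiy
dvc
aktyz

Derivation:
Hunk 1: at line 3 remove [yhkye,egyr,kwd] add [dvc] -> 5 lines: tepxu rjkeu lbuc dvc aktyz
Hunk 2: at line 1 remove [lbuc] add [pmjvs,marmm] -> 6 lines: tepxu rjkeu pmjvs marmm dvc aktyz
Hunk 3: at line 1 remove [pmjvs,marmm] add [mstnc,ovsi] -> 6 lines: tepxu rjkeu mstnc ovsi dvc aktyz
Hunk 4: at line 2 remove [mstnc,ovsi] add [mqy,bkd] -> 6 lines: tepxu rjkeu mqy bkd dvc aktyz
Hunk 5: at line 1 remove [rjkeu,mqy,bkd] add [dmkun,qzgzt] -> 5 lines: tepxu dmkun qzgzt dvc aktyz
Hunk 6: at line 1 remove [qzgzt] add [ajiy] -> 5 lines: tepxu dmkun ajiy dvc aktyz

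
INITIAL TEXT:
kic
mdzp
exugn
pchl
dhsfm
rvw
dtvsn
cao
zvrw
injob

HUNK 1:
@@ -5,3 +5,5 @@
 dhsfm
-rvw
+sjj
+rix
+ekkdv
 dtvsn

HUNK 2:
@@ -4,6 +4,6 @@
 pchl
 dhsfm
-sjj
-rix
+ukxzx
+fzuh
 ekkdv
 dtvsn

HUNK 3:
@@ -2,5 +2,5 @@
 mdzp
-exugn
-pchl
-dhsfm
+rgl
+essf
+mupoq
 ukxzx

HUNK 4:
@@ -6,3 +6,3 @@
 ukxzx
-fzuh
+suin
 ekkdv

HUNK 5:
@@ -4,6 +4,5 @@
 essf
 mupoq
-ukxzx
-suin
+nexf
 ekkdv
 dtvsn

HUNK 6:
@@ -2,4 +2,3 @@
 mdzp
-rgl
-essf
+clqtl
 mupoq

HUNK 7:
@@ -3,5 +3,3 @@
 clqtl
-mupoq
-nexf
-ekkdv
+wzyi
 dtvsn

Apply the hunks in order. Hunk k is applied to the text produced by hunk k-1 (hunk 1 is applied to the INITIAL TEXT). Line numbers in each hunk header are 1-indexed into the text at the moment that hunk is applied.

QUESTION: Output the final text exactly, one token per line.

Answer: kic
mdzp
clqtl
wzyi
dtvsn
cao
zvrw
injob

Derivation:
Hunk 1: at line 5 remove [rvw] add [sjj,rix,ekkdv] -> 12 lines: kic mdzp exugn pchl dhsfm sjj rix ekkdv dtvsn cao zvrw injob
Hunk 2: at line 4 remove [sjj,rix] add [ukxzx,fzuh] -> 12 lines: kic mdzp exugn pchl dhsfm ukxzx fzuh ekkdv dtvsn cao zvrw injob
Hunk 3: at line 2 remove [exugn,pchl,dhsfm] add [rgl,essf,mupoq] -> 12 lines: kic mdzp rgl essf mupoq ukxzx fzuh ekkdv dtvsn cao zvrw injob
Hunk 4: at line 6 remove [fzuh] add [suin] -> 12 lines: kic mdzp rgl essf mupoq ukxzx suin ekkdv dtvsn cao zvrw injob
Hunk 5: at line 4 remove [ukxzx,suin] add [nexf] -> 11 lines: kic mdzp rgl essf mupoq nexf ekkdv dtvsn cao zvrw injob
Hunk 6: at line 2 remove [rgl,essf] add [clqtl] -> 10 lines: kic mdzp clqtl mupoq nexf ekkdv dtvsn cao zvrw injob
Hunk 7: at line 3 remove [mupoq,nexf,ekkdv] add [wzyi] -> 8 lines: kic mdzp clqtl wzyi dtvsn cao zvrw injob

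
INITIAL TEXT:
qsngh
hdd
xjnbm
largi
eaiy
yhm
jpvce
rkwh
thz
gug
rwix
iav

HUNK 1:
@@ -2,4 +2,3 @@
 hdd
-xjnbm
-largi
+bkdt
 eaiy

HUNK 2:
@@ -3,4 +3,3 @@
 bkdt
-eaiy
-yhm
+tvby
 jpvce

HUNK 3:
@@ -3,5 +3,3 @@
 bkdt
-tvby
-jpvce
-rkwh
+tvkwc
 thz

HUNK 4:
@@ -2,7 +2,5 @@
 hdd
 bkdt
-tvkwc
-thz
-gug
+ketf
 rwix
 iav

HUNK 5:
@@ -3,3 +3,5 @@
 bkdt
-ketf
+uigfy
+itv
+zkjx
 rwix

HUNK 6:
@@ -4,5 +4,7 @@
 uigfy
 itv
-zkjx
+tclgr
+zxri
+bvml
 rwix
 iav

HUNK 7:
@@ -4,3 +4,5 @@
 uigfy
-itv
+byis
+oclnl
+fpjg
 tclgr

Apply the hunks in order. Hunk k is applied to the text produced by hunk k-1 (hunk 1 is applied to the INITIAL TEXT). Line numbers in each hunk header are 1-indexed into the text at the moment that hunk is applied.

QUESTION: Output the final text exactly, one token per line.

Answer: qsngh
hdd
bkdt
uigfy
byis
oclnl
fpjg
tclgr
zxri
bvml
rwix
iav

Derivation:
Hunk 1: at line 2 remove [xjnbm,largi] add [bkdt] -> 11 lines: qsngh hdd bkdt eaiy yhm jpvce rkwh thz gug rwix iav
Hunk 2: at line 3 remove [eaiy,yhm] add [tvby] -> 10 lines: qsngh hdd bkdt tvby jpvce rkwh thz gug rwix iav
Hunk 3: at line 3 remove [tvby,jpvce,rkwh] add [tvkwc] -> 8 lines: qsngh hdd bkdt tvkwc thz gug rwix iav
Hunk 4: at line 2 remove [tvkwc,thz,gug] add [ketf] -> 6 lines: qsngh hdd bkdt ketf rwix iav
Hunk 5: at line 3 remove [ketf] add [uigfy,itv,zkjx] -> 8 lines: qsngh hdd bkdt uigfy itv zkjx rwix iav
Hunk 6: at line 4 remove [zkjx] add [tclgr,zxri,bvml] -> 10 lines: qsngh hdd bkdt uigfy itv tclgr zxri bvml rwix iav
Hunk 7: at line 4 remove [itv] add [byis,oclnl,fpjg] -> 12 lines: qsngh hdd bkdt uigfy byis oclnl fpjg tclgr zxri bvml rwix iav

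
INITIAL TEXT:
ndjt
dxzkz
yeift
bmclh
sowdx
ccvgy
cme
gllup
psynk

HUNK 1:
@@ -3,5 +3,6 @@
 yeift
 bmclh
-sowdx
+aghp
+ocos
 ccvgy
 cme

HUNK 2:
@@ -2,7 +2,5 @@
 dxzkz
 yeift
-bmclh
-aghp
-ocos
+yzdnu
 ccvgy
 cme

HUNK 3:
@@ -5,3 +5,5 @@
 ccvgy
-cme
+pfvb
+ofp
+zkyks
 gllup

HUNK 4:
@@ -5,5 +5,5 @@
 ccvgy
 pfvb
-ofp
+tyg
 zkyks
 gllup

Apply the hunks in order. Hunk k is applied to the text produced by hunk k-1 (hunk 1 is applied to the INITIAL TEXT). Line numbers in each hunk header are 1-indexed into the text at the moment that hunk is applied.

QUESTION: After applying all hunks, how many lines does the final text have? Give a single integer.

Answer: 10

Derivation:
Hunk 1: at line 3 remove [sowdx] add [aghp,ocos] -> 10 lines: ndjt dxzkz yeift bmclh aghp ocos ccvgy cme gllup psynk
Hunk 2: at line 2 remove [bmclh,aghp,ocos] add [yzdnu] -> 8 lines: ndjt dxzkz yeift yzdnu ccvgy cme gllup psynk
Hunk 3: at line 5 remove [cme] add [pfvb,ofp,zkyks] -> 10 lines: ndjt dxzkz yeift yzdnu ccvgy pfvb ofp zkyks gllup psynk
Hunk 4: at line 5 remove [ofp] add [tyg] -> 10 lines: ndjt dxzkz yeift yzdnu ccvgy pfvb tyg zkyks gllup psynk
Final line count: 10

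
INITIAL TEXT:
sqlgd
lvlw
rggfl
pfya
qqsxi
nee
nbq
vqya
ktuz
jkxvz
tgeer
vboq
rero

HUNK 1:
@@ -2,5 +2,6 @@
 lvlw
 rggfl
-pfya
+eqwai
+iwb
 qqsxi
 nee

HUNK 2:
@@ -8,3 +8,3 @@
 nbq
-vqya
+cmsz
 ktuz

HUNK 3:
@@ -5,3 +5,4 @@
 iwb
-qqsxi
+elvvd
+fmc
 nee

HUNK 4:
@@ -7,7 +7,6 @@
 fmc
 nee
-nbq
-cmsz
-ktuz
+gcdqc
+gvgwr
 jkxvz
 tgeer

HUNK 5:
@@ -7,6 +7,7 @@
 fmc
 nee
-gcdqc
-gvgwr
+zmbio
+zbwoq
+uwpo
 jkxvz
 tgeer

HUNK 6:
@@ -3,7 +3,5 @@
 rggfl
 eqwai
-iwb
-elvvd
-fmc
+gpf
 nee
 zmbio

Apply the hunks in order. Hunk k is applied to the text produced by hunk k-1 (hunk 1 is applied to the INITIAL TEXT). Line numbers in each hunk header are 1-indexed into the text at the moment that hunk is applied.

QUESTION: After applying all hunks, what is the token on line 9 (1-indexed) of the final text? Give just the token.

Answer: uwpo

Derivation:
Hunk 1: at line 2 remove [pfya] add [eqwai,iwb] -> 14 lines: sqlgd lvlw rggfl eqwai iwb qqsxi nee nbq vqya ktuz jkxvz tgeer vboq rero
Hunk 2: at line 8 remove [vqya] add [cmsz] -> 14 lines: sqlgd lvlw rggfl eqwai iwb qqsxi nee nbq cmsz ktuz jkxvz tgeer vboq rero
Hunk 3: at line 5 remove [qqsxi] add [elvvd,fmc] -> 15 lines: sqlgd lvlw rggfl eqwai iwb elvvd fmc nee nbq cmsz ktuz jkxvz tgeer vboq rero
Hunk 4: at line 7 remove [nbq,cmsz,ktuz] add [gcdqc,gvgwr] -> 14 lines: sqlgd lvlw rggfl eqwai iwb elvvd fmc nee gcdqc gvgwr jkxvz tgeer vboq rero
Hunk 5: at line 7 remove [gcdqc,gvgwr] add [zmbio,zbwoq,uwpo] -> 15 lines: sqlgd lvlw rggfl eqwai iwb elvvd fmc nee zmbio zbwoq uwpo jkxvz tgeer vboq rero
Hunk 6: at line 3 remove [iwb,elvvd,fmc] add [gpf] -> 13 lines: sqlgd lvlw rggfl eqwai gpf nee zmbio zbwoq uwpo jkxvz tgeer vboq rero
Final line 9: uwpo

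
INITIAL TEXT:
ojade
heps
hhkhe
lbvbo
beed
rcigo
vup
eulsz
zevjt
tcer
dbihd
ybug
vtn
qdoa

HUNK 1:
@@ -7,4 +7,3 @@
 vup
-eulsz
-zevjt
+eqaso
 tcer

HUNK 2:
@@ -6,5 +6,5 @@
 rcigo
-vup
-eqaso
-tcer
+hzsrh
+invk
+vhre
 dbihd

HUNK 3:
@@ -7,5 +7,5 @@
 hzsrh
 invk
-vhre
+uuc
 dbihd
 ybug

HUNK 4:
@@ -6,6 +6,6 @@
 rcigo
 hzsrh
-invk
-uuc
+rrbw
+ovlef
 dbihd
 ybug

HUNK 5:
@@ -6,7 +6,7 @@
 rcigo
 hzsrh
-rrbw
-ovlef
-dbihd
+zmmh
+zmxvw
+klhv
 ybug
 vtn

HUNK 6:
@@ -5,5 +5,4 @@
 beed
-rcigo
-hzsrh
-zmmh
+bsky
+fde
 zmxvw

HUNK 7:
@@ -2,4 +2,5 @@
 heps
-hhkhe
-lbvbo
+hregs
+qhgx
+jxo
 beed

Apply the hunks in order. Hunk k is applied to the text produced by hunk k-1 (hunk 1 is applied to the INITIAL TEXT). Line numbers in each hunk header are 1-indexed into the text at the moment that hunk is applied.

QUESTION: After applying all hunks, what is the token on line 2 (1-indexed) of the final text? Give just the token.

Answer: heps

Derivation:
Hunk 1: at line 7 remove [eulsz,zevjt] add [eqaso] -> 13 lines: ojade heps hhkhe lbvbo beed rcigo vup eqaso tcer dbihd ybug vtn qdoa
Hunk 2: at line 6 remove [vup,eqaso,tcer] add [hzsrh,invk,vhre] -> 13 lines: ojade heps hhkhe lbvbo beed rcigo hzsrh invk vhre dbihd ybug vtn qdoa
Hunk 3: at line 7 remove [vhre] add [uuc] -> 13 lines: ojade heps hhkhe lbvbo beed rcigo hzsrh invk uuc dbihd ybug vtn qdoa
Hunk 4: at line 6 remove [invk,uuc] add [rrbw,ovlef] -> 13 lines: ojade heps hhkhe lbvbo beed rcigo hzsrh rrbw ovlef dbihd ybug vtn qdoa
Hunk 5: at line 6 remove [rrbw,ovlef,dbihd] add [zmmh,zmxvw,klhv] -> 13 lines: ojade heps hhkhe lbvbo beed rcigo hzsrh zmmh zmxvw klhv ybug vtn qdoa
Hunk 6: at line 5 remove [rcigo,hzsrh,zmmh] add [bsky,fde] -> 12 lines: ojade heps hhkhe lbvbo beed bsky fde zmxvw klhv ybug vtn qdoa
Hunk 7: at line 2 remove [hhkhe,lbvbo] add [hregs,qhgx,jxo] -> 13 lines: ojade heps hregs qhgx jxo beed bsky fde zmxvw klhv ybug vtn qdoa
Final line 2: heps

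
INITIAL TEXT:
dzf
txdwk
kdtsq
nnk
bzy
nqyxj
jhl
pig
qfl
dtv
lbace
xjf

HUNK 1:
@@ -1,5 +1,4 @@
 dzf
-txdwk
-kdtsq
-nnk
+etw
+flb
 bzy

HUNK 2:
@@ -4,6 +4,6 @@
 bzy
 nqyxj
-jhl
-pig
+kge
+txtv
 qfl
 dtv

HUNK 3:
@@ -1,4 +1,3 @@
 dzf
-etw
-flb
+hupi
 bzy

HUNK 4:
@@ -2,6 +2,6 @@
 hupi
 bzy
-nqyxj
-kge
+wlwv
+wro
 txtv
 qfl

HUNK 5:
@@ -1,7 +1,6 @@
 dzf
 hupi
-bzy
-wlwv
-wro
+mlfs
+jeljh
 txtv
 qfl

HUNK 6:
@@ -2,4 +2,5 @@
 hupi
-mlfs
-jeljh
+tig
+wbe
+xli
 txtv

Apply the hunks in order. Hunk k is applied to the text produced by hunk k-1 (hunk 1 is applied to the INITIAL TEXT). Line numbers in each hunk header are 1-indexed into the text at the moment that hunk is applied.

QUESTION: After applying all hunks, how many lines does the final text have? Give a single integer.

Answer: 10

Derivation:
Hunk 1: at line 1 remove [txdwk,kdtsq,nnk] add [etw,flb] -> 11 lines: dzf etw flb bzy nqyxj jhl pig qfl dtv lbace xjf
Hunk 2: at line 4 remove [jhl,pig] add [kge,txtv] -> 11 lines: dzf etw flb bzy nqyxj kge txtv qfl dtv lbace xjf
Hunk 3: at line 1 remove [etw,flb] add [hupi] -> 10 lines: dzf hupi bzy nqyxj kge txtv qfl dtv lbace xjf
Hunk 4: at line 2 remove [nqyxj,kge] add [wlwv,wro] -> 10 lines: dzf hupi bzy wlwv wro txtv qfl dtv lbace xjf
Hunk 5: at line 1 remove [bzy,wlwv,wro] add [mlfs,jeljh] -> 9 lines: dzf hupi mlfs jeljh txtv qfl dtv lbace xjf
Hunk 6: at line 2 remove [mlfs,jeljh] add [tig,wbe,xli] -> 10 lines: dzf hupi tig wbe xli txtv qfl dtv lbace xjf
Final line count: 10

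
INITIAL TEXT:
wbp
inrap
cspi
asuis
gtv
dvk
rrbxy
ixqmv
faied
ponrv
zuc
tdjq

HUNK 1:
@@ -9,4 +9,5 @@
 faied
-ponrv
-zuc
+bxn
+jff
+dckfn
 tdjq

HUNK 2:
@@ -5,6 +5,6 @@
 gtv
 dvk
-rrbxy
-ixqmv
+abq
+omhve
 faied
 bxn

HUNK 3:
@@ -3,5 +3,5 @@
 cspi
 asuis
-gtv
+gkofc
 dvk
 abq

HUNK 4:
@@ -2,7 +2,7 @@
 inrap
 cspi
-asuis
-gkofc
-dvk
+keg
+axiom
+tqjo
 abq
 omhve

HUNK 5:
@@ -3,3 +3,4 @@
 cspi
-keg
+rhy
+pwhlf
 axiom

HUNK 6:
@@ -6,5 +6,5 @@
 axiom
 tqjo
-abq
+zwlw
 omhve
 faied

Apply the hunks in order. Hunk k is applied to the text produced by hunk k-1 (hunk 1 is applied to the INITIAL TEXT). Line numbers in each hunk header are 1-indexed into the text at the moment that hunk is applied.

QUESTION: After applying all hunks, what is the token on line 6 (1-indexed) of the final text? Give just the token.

Answer: axiom

Derivation:
Hunk 1: at line 9 remove [ponrv,zuc] add [bxn,jff,dckfn] -> 13 lines: wbp inrap cspi asuis gtv dvk rrbxy ixqmv faied bxn jff dckfn tdjq
Hunk 2: at line 5 remove [rrbxy,ixqmv] add [abq,omhve] -> 13 lines: wbp inrap cspi asuis gtv dvk abq omhve faied bxn jff dckfn tdjq
Hunk 3: at line 3 remove [gtv] add [gkofc] -> 13 lines: wbp inrap cspi asuis gkofc dvk abq omhve faied bxn jff dckfn tdjq
Hunk 4: at line 2 remove [asuis,gkofc,dvk] add [keg,axiom,tqjo] -> 13 lines: wbp inrap cspi keg axiom tqjo abq omhve faied bxn jff dckfn tdjq
Hunk 5: at line 3 remove [keg] add [rhy,pwhlf] -> 14 lines: wbp inrap cspi rhy pwhlf axiom tqjo abq omhve faied bxn jff dckfn tdjq
Hunk 6: at line 6 remove [abq] add [zwlw] -> 14 lines: wbp inrap cspi rhy pwhlf axiom tqjo zwlw omhve faied bxn jff dckfn tdjq
Final line 6: axiom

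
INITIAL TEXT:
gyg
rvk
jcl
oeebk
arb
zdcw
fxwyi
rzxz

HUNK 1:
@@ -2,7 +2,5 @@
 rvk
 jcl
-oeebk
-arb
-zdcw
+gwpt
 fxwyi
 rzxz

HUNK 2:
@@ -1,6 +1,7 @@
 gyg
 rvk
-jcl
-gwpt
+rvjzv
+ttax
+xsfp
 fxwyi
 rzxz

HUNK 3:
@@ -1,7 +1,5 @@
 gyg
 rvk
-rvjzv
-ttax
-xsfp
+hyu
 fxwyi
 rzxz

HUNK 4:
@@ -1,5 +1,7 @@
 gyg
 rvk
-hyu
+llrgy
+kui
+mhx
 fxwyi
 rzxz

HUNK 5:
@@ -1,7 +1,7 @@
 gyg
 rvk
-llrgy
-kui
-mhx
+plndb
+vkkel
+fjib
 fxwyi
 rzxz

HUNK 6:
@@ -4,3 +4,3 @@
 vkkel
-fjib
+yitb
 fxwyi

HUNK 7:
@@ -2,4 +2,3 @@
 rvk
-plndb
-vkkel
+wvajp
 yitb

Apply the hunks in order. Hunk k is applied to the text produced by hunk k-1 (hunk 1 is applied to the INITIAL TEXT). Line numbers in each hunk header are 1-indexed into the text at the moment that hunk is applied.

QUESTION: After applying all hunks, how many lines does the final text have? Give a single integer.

Hunk 1: at line 2 remove [oeebk,arb,zdcw] add [gwpt] -> 6 lines: gyg rvk jcl gwpt fxwyi rzxz
Hunk 2: at line 1 remove [jcl,gwpt] add [rvjzv,ttax,xsfp] -> 7 lines: gyg rvk rvjzv ttax xsfp fxwyi rzxz
Hunk 3: at line 1 remove [rvjzv,ttax,xsfp] add [hyu] -> 5 lines: gyg rvk hyu fxwyi rzxz
Hunk 4: at line 1 remove [hyu] add [llrgy,kui,mhx] -> 7 lines: gyg rvk llrgy kui mhx fxwyi rzxz
Hunk 5: at line 1 remove [llrgy,kui,mhx] add [plndb,vkkel,fjib] -> 7 lines: gyg rvk plndb vkkel fjib fxwyi rzxz
Hunk 6: at line 4 remove [fjib] add [yitb] -> 7 lines: gyg rvk plndb vkkel yitb fxwyi rzxz
Hunk 7: at line 2 remove [plndb,vkkel] add [wvajp] -> 6 lines: gyg rvk wvajp yitb fxwyi rzxz
Final line count: 6

Answer: 6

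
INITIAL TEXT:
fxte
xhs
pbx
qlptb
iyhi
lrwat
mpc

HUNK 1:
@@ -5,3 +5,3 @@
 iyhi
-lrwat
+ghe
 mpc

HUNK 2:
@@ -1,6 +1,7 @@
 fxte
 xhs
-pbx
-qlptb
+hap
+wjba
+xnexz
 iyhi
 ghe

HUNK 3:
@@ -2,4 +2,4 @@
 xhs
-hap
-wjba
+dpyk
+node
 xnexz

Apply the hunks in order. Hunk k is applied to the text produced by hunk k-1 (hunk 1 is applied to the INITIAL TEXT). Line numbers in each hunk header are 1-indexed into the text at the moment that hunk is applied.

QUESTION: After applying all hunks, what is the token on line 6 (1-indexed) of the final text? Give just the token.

Hunk 1: at line 5 remove [lrwat] add [ghe] -> 7 lines: fxte xhs pbx qlptb iyhi ghe mpc
Hunk 2: at line 1 remove [pbx,qlptb] add [hap,wjba,xnexz] -> 8 lines: fxte xhs hap wjba xnexz iyhi ghe mpc
Hunk 3: at line 2 remove [hap,wjba] add [dpyk,node] -> 8 lines: fxte xhs dpyk node xnexz iyhi ghe mpc
Final line 6: iyhi

Answer: iyhi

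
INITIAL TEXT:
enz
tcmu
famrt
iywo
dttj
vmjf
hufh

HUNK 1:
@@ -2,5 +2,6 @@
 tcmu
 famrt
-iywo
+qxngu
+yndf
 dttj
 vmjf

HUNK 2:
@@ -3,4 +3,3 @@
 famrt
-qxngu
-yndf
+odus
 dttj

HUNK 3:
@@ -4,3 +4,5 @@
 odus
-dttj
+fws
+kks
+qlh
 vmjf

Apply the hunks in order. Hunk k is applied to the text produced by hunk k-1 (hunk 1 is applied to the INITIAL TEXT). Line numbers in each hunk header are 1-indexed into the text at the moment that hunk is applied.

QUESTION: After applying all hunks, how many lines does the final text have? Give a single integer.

Answer: 9

Derivation:
Hunk 1: at line 2 remove [iywo] add [qxngu,yndf] -> 8 lines: enz tcmu famrt qxngu yndf dttj vmjf hufh
Hunk 2: at line 3 remove [qxngu,yndf] add [odus] -> 7 lines: enz tcmu famrt odus dttj vmjf hufh
Hunk 3: at line 4 remove [dttj] add [fws,kks,qlh] -> 9 lines: enz tcmu famrt odus fws kks qlh vmjf hufh
Final line count: 9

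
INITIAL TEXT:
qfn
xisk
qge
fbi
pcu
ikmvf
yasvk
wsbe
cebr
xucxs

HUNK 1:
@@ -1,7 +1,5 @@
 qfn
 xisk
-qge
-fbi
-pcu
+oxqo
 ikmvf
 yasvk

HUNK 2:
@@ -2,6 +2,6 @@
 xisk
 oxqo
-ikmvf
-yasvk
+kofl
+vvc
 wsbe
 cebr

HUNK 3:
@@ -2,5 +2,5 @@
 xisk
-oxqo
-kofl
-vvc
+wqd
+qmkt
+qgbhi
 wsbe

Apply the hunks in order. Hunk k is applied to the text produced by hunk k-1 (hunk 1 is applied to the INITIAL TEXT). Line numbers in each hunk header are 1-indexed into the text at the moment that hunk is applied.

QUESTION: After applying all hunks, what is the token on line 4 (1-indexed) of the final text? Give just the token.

Hunk 1: at line 1 remove [qge,fbi,pcu] add [oxqo] -> 8 lines: qfn xisk oxqo ikmvf yasvk wsbe cebr xucxs
Hunk 2: at line 2 remove [ikmvf,yasvk] add [kofl,vvc] -> 8 lines: qfn xisk oxqo kofl vvc wsbe cebr xucxs
Hunk 3: at line 2 remove [oxqo,kofl,vvc] add [wqd,qmkt,qgbhi] -> 8 lines: qfn xisk wqd qmkt qgbhi wsbe cebr xucxs
Final line 4: qmkt

Answer: qmkt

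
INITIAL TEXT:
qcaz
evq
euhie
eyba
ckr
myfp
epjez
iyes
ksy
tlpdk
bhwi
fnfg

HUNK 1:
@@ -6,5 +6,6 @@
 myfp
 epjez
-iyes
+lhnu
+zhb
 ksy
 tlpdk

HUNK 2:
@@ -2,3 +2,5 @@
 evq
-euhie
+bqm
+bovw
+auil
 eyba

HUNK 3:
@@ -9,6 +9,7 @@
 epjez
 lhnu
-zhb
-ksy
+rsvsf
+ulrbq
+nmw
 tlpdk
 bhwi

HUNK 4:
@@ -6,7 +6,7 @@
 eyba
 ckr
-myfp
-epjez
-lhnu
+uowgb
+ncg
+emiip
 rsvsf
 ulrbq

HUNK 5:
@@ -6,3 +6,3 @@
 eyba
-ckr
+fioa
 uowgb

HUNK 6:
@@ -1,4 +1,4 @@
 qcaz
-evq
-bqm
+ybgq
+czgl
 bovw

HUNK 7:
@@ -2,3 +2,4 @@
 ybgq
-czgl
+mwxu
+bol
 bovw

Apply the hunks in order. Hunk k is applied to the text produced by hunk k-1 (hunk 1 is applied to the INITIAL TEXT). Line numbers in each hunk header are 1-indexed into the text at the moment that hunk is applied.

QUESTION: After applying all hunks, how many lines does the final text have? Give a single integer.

Hunk 1: at line 6 remove [iyes] add [lhnu,zhb] -> 13 lines: qcaz evq euhie eyba ckr myfp epjez lhnu zhb ksy tlpdk bhwi fnfg
Hunk 2: at line 2 remove [euhie] add [bqm,bovw,auil] -> 15 lines: qcaz evq bqm bovw auil eyba ckr myfp epjez lhnu zhb ksy tlpdk bhwi fnfg
Hunk 3: at line 9 remove [zhb,ksy] add [rsvsf,ulrbq,nmw] -> 16 lines: qcaz evq bqm bovw auil eyba ckr myfp epjez lhnu rsvsf ulrbq nmw tlpdk bhwi fnfg
Hunk 4: at line 6 remove [myfp,epjez,lhnu] add [uowgb,ncg,emiip] -> 16 lines: qcaz evq bqm bovw auil eyba ckr uowgb ncg emiip rsvsf ulrbq nmw tlpdk bhwi fnfg
Hunk 5: at line 6 remove [ckr] add [fioa] -> 16 lines: qcaz evq bqm bovw auil eyba fioa uowgb ncg emiip rsvsf ulrbq nmw tlpdk bhwi fnfg
Hunk 6: at line 1 remove [evq,bqm] add [ybgq,czgl] -> 16 lines: qcaz ybgq czgl bovw auil eyba fioa uowgb ncg emiip rsvsf ulrbq nmw tlpdk bhwi fnfg
Hunk 7: at line 2 remove [czgl] add [mwxu,bol] -> 17 lines: qcaz ybgq mwxu bol bovw auil eyba fioa uowgb ncg emiip rsvsf ulrbq nmw tlpdk bhwi fnfg
Final line count: 17

Answer: 17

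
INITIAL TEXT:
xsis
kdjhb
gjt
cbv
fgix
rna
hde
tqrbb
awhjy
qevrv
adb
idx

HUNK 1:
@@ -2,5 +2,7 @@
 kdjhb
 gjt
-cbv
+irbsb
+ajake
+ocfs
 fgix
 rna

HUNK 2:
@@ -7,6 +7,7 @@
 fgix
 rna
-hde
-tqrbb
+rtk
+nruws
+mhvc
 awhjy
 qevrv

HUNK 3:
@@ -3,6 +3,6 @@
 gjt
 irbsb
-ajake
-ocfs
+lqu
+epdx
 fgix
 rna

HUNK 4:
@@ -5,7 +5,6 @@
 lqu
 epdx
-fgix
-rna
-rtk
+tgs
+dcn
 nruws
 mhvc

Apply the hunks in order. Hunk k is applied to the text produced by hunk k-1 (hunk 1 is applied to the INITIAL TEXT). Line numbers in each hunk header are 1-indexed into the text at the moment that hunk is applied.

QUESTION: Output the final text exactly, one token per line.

Answer: xsis
kdjhb
gjt
irbsb
lqu
epdx
tgs
dcn
nruws
mhvc
awhjy
qevrv
adb
idx

Derivation:
Hunk 1: at line 2 remove [cbv] add [irbsb,ajake,ocfs] -> 14 lines: xsis kdjhb gjt irbsb ajake ocfs fgix rna hde tqrbb awhjy qevrv adb idx
Hunk 2: at line 7 remove [hde,tqrbb] add [rtk,nruws,mhvc] -> 15 lines: xsis kdjhb gjt irbsb ajake ocfs fgix rna rtk nruws mhvc awhjy qevrv adb idx
Hunk 3: at line 3 remove [ajake,ocfs] add [lqu,epdx] -> 15 lines: xsis kdjhb gjt irbsb lqu epdx fgix rna rtk nruws mhvc awhjy qevrv adb idx
Hunk 4: at line 5 remove [fgix,rna,rtk] add [tgs,dcn] -> 14 lines: xsis kdjhb gjt irbsb lqu epdx tgs dcn nruws mhvc awhjy qevrv adb idx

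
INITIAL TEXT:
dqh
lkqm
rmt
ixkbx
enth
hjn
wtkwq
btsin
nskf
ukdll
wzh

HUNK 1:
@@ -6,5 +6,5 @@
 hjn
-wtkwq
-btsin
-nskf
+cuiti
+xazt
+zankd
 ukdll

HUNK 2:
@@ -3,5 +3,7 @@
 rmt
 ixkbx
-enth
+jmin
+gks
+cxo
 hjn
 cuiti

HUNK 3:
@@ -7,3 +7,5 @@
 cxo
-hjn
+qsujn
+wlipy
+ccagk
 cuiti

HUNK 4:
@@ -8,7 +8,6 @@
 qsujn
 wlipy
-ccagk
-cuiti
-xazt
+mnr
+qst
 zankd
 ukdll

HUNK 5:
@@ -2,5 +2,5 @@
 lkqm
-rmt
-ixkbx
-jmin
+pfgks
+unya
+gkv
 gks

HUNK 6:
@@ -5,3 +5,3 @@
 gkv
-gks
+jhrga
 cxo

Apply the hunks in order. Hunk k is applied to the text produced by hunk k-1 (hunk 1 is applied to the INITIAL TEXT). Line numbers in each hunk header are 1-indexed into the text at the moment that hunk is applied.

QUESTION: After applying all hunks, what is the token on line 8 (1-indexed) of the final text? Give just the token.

Answer: qsujn

Derivation:
Hunk 1: at line 6 remove [wtkwq,btsin,nskf] add [cuiti,xazt,zankd] -> 11 lines: dqh lkqm rmt ixkbx enth hjn cuiti xazt zankd ukdll wzh
Hunk 2: at line 3 remove [enth] add [jmin,gks,cxo] -> 13 lines: dqh lkqm rmt ixkbx jmin gks cxo hjn cuiti xazt zankd ukdll wzh
Hunk 3: at line 7 remove [hjn] add [qsujn,wlipy,ccagk] -> 15 lines: dqh lkqm rmt ixkbx jmin gks cxo qsujn wlipy ccagk cuiti xazt zankd ukdll wzh
Hunk 4: at line 8 remove [ccagk,cuiti,xazt] add [mnr,qst] -> 14 lines: dqh lkqm rmt ixkbx jmin gks cxo qsujn wlipy mnr qst zankd ukdll wzh
Hunk 5: at line 2 remove [rmt,ixkbx,jmin] add [pfgks,unya,gkv] -> 14 lines: dqh lkqm pfgks unya gkv gks cxo qsujn wlipy mnr qst zankd ukdll wzh
Hunk 6: at line 5 remove [gks] add [jhrga] -> 14 lines: dqh lkqm pfgks unya gkv jhrga cxo qsujn wlipy mnr qst zankd ukdll wzh
Final line 8: qsujn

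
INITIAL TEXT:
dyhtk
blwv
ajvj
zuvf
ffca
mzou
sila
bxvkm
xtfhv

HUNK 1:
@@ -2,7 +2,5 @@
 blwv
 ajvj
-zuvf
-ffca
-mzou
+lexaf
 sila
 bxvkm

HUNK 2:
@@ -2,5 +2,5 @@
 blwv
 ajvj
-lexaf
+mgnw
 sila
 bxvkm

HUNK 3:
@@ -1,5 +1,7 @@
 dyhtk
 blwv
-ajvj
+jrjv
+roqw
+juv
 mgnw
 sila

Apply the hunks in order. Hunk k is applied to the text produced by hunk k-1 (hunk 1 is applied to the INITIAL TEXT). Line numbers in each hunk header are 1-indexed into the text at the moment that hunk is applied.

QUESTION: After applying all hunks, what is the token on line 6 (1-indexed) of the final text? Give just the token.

Hunk 1: at line 2 remove [zuvf,ffca,mzou] add [lexaf] -> 7 lines: dyhtk blwv ajvj lexaf sila bxvkm xtfhv
Hunk 2: at line 2 remove [lexaf] add [mgnw] -> 7 lines: dyhtk blwv ajvj mgnw sila bxvkm xtfhv
Hunk 3: at line 1 remove [ajvj] add [jrjv,roqw,juv] -> 9 lines: dyhtk blwv jrjv roqw juv mgnw sila bxvkm xtfhv
Final line 6: mgnw

Answer: mgnw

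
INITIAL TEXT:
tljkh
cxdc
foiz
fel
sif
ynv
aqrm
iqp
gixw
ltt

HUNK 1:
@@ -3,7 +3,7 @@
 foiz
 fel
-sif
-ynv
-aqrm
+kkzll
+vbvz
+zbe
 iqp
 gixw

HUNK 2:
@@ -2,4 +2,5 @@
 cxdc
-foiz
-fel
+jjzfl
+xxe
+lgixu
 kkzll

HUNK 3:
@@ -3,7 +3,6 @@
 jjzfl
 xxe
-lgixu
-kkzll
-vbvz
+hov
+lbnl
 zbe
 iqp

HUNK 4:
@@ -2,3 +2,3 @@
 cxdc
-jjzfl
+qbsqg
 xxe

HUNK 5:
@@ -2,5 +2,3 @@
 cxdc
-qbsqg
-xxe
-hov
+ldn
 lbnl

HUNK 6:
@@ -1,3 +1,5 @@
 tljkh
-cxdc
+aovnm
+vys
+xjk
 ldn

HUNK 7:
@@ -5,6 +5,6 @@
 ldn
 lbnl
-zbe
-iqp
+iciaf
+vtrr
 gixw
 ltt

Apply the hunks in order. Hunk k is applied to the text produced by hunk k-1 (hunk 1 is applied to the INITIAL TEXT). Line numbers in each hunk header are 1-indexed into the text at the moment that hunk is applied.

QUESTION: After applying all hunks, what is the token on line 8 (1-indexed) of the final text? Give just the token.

Answer: vtrr

Derivation:
Hunk 1: at line 3 remove [sif,ynv,aqrm] add [kkzll,vbvz,zbe] -> 10 lines: tljkh cxdc foiz fel kkzll vbvz zbe iqp gixw ltt
Hunk 2: at line 2 remove [foiz,fel] add [jjzfl,xxe,lgixu] -> 11 lines: tljkh cxdc jjzfl xxe lgixu kkzll vbvz zbe iqp gixw ltt
Hunk 3: at line 3 remove [lgixu,kkzll,vbvz] add [hov,lbnl] -> 10 lines: tljkh cxdc jjzfl xxe hov lbnl zbe iqp gixw ltt
Hunk 4: at line 2 remove [jjzfl] add [qbsqg] -> 10 lines: tljkh cxdc qbsqg xxe hov lbnl zbe iqp gixw ltt
Hunk 5: at line 2 remove [qbsqg,xxe,hov] add [ldn] -> 8 lines: tljkh cxdc ldn lbnl zbe iqp gixw ltt
Hunk 6: at line 1 remove [cxdc] add [aovnm,vys,xjk] -> 10 lines: tljkh aovnm vys xjk ldn lbnl zbe iqp gixw ltt
Hunk 7: at line 5 remove [zbe,iqp] add [iciaf,vtrr] -> 10 lines: tljkh aovnm vys xjk ldn lbnl iciaf vtrr gixw ltt
Final line 8: vtrr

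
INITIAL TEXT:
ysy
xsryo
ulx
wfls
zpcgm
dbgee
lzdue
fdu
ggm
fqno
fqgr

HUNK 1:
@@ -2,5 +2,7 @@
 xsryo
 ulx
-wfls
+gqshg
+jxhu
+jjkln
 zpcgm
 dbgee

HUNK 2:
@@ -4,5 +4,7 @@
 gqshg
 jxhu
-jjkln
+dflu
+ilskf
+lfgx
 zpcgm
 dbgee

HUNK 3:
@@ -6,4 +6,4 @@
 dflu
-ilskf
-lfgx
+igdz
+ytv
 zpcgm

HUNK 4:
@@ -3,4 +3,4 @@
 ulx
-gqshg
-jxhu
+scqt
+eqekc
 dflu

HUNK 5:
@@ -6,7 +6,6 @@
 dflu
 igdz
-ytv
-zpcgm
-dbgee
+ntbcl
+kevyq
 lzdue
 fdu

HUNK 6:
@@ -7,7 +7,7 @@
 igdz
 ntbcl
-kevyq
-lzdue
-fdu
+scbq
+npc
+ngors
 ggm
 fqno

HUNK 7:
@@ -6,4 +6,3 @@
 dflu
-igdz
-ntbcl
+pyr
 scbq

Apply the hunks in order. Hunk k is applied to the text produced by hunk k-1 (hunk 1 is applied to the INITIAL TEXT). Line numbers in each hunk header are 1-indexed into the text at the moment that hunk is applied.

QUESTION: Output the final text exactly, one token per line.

Answer: ysy
xsryo
ulx
scqt
eqekc
dflu
pyr
scbq
npc
ngors
ggm
fqno
fqgr

Derivation:
Hunk 1: at line 2 remove [wfls] add [gqshg,jxhu,jjkln] -> 13 lines: ysy xsryo ulx gqshg jxhu jjkln zpcgm dbgee lzdue fdu ggm fqno fqgr
Hunk 2: at line 4 remove [jjkln] add [dflu,ilskf,lfgx] -> 15 lines: ysy xsryo ulx gqshg jxhu dflu ilskf lfgx zpcgm dbgee lzdue fdu ggm fqno fqgr
Hunk 3: at line 6 remove [ilskf,lfgx] add [igdz,ytv] -> 15 lines: ysy xsryo ulx gqshg jxhu dflu igdz ytv zpcgm dbgee lzdue fdu ggm fqno fqgr
Hunk 4: at line 3 remove [gqshg,jxhu] add [scqt,eqekc] -> 15 lines: ysy xsryo ulx scqt eqekc dflu igdz ytv zpcgm dbgee lzdue fdu ggm fqno fqgr
Hunk 5: at line 6 remove [ytv,zpcgm,dbgee] add [ntbcl,kevyq] -> 14 lines: ysy xsryo ulx scqt eqekc dflu igdz ntbcl kevyq lzdue fdu ggm fqno fqgr
Hunk 6: at line 7 remove [kevyq,lzdue,fdu] add [scbq,npc,ngors] -> 14 lines: ysy xsryo ulx scqt eqekc dflu igdz ntbcl scbq npc ngors ggm fqno fqgr
Hunk 7: at line 6 remove [igdz,ntbcl] add [pyr] -> 13 lines: ysy xsryo ulx scqt eqekc dflu pyr scbq npc ngors ggm fqno fqgr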